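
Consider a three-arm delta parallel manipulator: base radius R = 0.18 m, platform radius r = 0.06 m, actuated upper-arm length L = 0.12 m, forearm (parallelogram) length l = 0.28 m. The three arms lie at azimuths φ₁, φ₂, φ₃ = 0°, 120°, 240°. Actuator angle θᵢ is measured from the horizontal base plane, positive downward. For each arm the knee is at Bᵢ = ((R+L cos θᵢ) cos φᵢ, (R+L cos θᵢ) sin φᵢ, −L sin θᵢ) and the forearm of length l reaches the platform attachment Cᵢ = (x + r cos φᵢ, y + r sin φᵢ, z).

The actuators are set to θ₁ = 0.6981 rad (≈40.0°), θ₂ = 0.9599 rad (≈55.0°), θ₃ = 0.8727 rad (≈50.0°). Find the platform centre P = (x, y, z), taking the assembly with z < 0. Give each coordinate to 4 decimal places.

(0.0241, -0.0087, -0.2846)

S1 = (0.2119·cos0.0°, 0.2119·sin0.0°, -0.0771) = (0.2119, 0.0000, -0.0771)
arm 2 at φ=120.0°: (R−r)+L cos θ2 = 0.1888;  S2 = (-0.0944, 0.1635, -0.0983)
arm 3 at φ=240.0°: (R−r)+L cos θ3 = 0.1971;  S3 = (-0.0986, -0.1707, -0.0919)
subtract pairs → two planes through P
linear system: -0.6127x+0.3271y = -0.0055−-0.0423z; -0.6210x+-0.3414y = -0.0036−-0.0296z
det = 0.4123;  x = 0.0074+-0.0585z,  y = -0.0031+0.0198z
sphere 1 gives Az²+Bz+C=0 with A=1.0038, B=0.1781, C=-0.0306;  B²−4AC=0.1546;  roots -0.2846, 0.1072;  negative root z = -0.2846
x = 0.0241, y = -0.0087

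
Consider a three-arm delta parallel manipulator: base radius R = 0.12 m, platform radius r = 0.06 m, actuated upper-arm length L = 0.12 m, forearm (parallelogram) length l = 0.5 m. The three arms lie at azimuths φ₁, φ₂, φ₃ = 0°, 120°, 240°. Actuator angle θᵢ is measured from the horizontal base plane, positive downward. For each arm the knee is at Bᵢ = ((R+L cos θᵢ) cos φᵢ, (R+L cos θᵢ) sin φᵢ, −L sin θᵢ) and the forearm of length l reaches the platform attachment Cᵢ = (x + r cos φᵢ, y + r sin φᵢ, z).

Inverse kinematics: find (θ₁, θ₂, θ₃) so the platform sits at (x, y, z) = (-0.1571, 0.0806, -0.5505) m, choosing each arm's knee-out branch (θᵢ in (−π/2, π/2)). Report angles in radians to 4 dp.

rotate P by −φ1: (-0.1571, 0.0806, -0.5505)
  e−x'=0.2171;  (l²−L²−(e−x')²−y'²−z²)/2L = -0.5045
  √(A²+B²)=0.5918;  θ1 = -1.1952+2.5916 ≈ 1.3965
φ2=120.0° → target in arm frame (0.1484, 0.0958)
  A=-0.0884, B=-0.5505, C=(l²−L²−A²−y'²−z²)/(2L)=-0.3518
  √(A²+B²)=0.5575;  θ2 = -1.7299+2.2535 ≈ 0.5236
rotate P by −φ3: (0.0087, -0.1764, -0.5505)
  A cos θ + B sin θ = C:  0.0513·cos θ + -0.5505·sin θ = -0.4216
  √(A²+B²)=0.5529;  θ3 = -1.4780+2.4380 ≈ 0.9600

θ₁ = 1.3965, θ₂ = 0.5236, θ₃ = 0.9600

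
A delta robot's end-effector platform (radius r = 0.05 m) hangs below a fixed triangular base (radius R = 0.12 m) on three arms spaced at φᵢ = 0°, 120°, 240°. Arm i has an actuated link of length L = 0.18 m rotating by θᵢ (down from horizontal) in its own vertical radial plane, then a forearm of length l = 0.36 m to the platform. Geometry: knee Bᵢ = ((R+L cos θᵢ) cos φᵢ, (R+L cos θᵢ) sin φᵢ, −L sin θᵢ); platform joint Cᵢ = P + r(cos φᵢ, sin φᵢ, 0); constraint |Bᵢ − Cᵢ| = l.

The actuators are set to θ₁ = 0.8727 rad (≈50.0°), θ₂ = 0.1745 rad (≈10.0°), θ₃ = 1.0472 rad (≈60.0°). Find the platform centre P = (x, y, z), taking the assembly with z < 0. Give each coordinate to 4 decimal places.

φ1=0.0°: virtual centre (0.1857, 0.0000, -0.1379), radius l
centre 2 = (0.2473·cos120.0°, 0.2473·sin120.0°, -0.0313) = (-0.1236, 0.2141, -0.0313)
φ3=240.0°: virtual centre (-0.0800, -0.1386, -0.1559), radius l
subtract pairs → two planes through P
plane₁₂: -0.6187x+0.4283y+0.2133z = 0.0086
Cramer: x(z) = -0.0021+0.1095z;  y(z) = 0.0171-0.3398z
sphere 1 gives Az²+Bz+C=0 with A=1.1275, B=0.2231, C=-0.0750;  B²−4AC=0.3881;  roots -0.3752, 0.1773;  negative root z = -0.3752
x = -0.0432, y = 0.1446

(-0.0432, 0.1446, -0.3752)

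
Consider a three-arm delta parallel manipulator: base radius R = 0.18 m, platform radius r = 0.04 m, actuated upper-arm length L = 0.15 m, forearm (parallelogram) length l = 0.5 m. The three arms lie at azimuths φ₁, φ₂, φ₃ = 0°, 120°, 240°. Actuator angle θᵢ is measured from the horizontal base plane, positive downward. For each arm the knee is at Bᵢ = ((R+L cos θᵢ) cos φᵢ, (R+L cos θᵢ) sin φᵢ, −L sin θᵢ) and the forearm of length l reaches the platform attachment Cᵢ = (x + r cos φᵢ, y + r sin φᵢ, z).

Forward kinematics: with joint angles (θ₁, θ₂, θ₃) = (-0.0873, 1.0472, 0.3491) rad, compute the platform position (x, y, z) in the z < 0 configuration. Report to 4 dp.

(0.1344, -0.1139, -0.4484)

φ1=0.0°: virtual centre (0.2894, 0.0000, 0.0131), radius l
φ2=120.0°: virtual centre (-0.1075, 0.1862, -0.1299), radius l
φ3=240.0°: virtual centre (-0.1405, -0.2433, -0.0513), radius l
|centre ₂|²−|centre ₁|² = -0.0208;  |centre ₃|²−|centre ₁|² = -0.0024
plane₁₂: -0.7939x+0.3724y+-0.2860z = -0.0208
Cramer: x(z) = 0.0156-0.2648z;  y(z) = -0.0227+0.2033z
quadratic in z: (1.1115)z²+(0.1097)z+(-0.1743)=0, √Δ=0.8872 → z ∈ {-0.4484, 0.3498}; z = -0.4484 (taking z<0)
x = 0.1344, y = -0.1139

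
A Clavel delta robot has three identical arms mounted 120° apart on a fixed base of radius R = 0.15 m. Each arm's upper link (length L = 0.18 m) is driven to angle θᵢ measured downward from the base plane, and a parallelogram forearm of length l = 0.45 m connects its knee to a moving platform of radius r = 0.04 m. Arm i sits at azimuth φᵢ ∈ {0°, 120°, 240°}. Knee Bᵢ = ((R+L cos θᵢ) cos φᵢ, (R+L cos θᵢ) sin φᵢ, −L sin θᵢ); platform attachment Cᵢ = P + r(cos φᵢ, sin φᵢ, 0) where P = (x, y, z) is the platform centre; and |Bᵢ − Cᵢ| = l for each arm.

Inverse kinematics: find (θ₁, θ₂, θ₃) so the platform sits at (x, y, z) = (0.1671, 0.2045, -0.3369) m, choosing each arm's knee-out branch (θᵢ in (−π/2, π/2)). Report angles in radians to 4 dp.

θ₁ = -0.2617, θ₂ = 0.0872, θ₃ = 1.3088

rotate P by −φ1: (0.1671, 0.2045, -0.3369)
  e−x'=-0.0571;  (l²−L²−(e−x')²−y'²−z²)/2L = 0.0320
  θ1 = atan2(B,A) + arccos(C/0.3417) = -0.2617
φ2=120.0° → target in arm frame (0.0936, -0.2470)
  A=0.0164, B=-0.3369, C=(l²−L²−A²−y'²−z²)/(2L)=-0.0130
  θ2 = atan2(B,A) + arccos(C/0.3373) = 0.0872
φ3=240.0° → target in arm frame (-0.2607, 0.0425)
  A=0.3707, B=-0.3369, C=(l²−L²−A²−y'²−z²)/(2L)=-0.2294
  γ=atan2(-0.3369,0.3707)=-0.7377;  ψ=arccos(-0.4580)=2.0466;  θ3=γ+ψ≈1.3088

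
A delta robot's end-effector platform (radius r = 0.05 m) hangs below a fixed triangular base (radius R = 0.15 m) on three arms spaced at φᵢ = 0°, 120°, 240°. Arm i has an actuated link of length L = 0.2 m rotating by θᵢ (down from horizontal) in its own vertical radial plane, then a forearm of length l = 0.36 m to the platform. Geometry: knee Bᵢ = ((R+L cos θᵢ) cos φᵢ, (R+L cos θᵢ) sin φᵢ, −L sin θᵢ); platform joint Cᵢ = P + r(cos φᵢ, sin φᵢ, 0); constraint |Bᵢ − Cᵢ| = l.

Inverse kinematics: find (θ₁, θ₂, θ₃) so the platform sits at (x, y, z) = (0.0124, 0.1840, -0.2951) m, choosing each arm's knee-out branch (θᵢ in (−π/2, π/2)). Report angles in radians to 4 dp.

φ1=0.0° → target in arm frame (0.0124, 0.1840)
  A=0.0876, B=-0.2951, C=(l²−L²−A²−y'²−z²)/(2L)=-0.0975
  θ1 = atan2(B,A) + arccos(C/0.3078) = 0.6110
arm 2 (φ=120.0°): x'=0.1531, y'=-0.1027
  e−x'=-0.0531;  (l²−L²−(e−x')²−y'²−z²)/2L = -0.0272
  θ2 = atan2(B,A) + arccos(C/0.2998) = -0.0875
arm 3 (φ=240.0°): x'=-0.1655, y'=-0.0813
  e−x'=0.2655;  (l²−L²−(e−x')²−y'²−z²)/2L = -0.1865
  γ=atan2(-0.2951,0.2655)=-0.8381;  ψ=arccos(-0.4698)=2.0599;  θ3=γ+ψ≈1.2218

θ₁ = 0.6110, θ₂ = -0.0875, θ₃ = 1.2218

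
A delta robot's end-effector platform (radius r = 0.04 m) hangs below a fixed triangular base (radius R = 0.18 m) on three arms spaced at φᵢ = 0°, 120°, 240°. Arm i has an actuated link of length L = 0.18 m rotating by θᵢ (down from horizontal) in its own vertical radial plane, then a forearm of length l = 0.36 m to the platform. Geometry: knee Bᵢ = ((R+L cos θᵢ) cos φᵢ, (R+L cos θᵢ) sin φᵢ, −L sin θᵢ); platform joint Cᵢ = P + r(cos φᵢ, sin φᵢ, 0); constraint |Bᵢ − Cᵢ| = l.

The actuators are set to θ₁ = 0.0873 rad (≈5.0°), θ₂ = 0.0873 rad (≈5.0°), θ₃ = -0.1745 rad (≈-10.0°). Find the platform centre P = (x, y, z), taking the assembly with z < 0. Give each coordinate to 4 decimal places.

centre 1 = (0.3193·cos0.0°, 0.3193·sin0.0°, -0.0157) = (0.3193, 0.0000, -0.0157)
centre 2 = (0.3193·cos120.0°, 0.3193·sin120.0°, -0.0157) = (-0.1597, 0.2765, -0.0157)
φ3=240.0°: virtual centre (-0.1586, -0.2748, 0.0313), radius l
|centre ₂|²−|centre ₁|² = 0.0000;  |centre ₃|²−|centre ₁|² = -0.0006
plane₁₂: -0.9579x+0.5531y+0.0000z = 0.0000
det = 1.0551;  x = 0.0003+0.0492z,  y = 0.0005+0.0852z
sphere 1 gives Az²+Bz+C=0 with A=1.0097, B=0.0001, C=-0.0276;  B²−4AC=0.1114;  roots -0.1653, 0.1652;  negative root z = -0.1653
x = -0.0078, y = -0.0136

(-0.0078, -0.0136, -0.1653)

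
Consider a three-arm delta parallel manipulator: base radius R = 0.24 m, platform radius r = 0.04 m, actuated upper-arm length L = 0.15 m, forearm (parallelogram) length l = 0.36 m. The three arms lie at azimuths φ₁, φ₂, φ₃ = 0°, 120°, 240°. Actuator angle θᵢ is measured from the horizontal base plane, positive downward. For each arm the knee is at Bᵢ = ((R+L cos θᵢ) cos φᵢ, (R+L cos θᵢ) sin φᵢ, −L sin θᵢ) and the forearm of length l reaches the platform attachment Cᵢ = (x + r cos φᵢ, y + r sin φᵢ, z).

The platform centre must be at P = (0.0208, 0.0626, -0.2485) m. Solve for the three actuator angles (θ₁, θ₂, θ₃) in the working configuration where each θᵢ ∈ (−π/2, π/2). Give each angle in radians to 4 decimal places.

θ₁ = 0.5232, θ₂ = 0.3492, θ₃ = 1.0470

rotate P by −φ1: (0.0208, 0.0626, -0.2485)
  A=0.1792, B=-0.2485, C=(l²−L²−A²−y'²−z²)/(2L)=0.0311
  γ=atan2(-0.2485,0.1792)=-0.9460;  ψ=arccos(0.1014)=1.4693;  θ1=γ+ψ≈0.5232
arm 2 (φ=120.0°): x'=0.0438, y'=-0.0493
  A=0.1562, B=-0.2485, C=(l²−L²−A²−y'²−z²)/(2L)=0.0617
  γ=atan2(-0.2485,0.1562)=-1.0097;  ψ=arccos(0.2103)=1.3589;  θ2=γ+ψ≈0.3492
φ3=240.0° → target in arm frame (-0.0646, -0.0133)
  A=0.2646, B=-0.2485, C=(l²−L²−A²−y'²−z²)/(2L)=-0.0828
  √(A²+B²)=0.3630;  θ3 = -0.7540+1.8010 ≈ 1.0470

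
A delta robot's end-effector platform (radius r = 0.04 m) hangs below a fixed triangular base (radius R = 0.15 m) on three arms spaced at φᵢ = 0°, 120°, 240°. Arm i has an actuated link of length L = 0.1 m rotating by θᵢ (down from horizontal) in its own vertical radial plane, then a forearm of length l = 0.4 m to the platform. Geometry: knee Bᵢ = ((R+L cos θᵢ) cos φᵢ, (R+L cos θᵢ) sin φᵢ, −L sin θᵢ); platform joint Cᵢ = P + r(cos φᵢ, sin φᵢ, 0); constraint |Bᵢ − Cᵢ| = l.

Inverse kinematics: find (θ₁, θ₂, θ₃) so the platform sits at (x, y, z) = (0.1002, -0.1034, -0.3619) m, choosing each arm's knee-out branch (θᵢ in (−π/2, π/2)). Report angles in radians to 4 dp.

θ₁ = -0.0870, θ₂ = 1.1348, θ₃ = 0.2621

rotate P by −φ1: (0.1002, -0.1034, -0.3619)
  e−x'=0.0098;  (l²−L²−(e−x')²−y'²−z²)/2L = 0.0412
  γ=atan2(-0.3619,0.0098)=-1.5437;  ψ=arccos(0.1138)=1.4567;  θ1=γ+ψ≈-0.0870
arm 2 (φ=120.0°): x'=-0.1396, y'=-0.0351
  A cos θ + B sin θ = C:  0.2496·cos θ + -0.3619·sin θ = -0.2226
  θ2 = atan2(B,A) + arccos(C/0.4397) = 1.1348
rotate P by −φ3: (0.0394, 0.1385, -0.3619)
  A=0.0706, B=-0.3619, C=(l²−L²−A²−y'²−z²)/(2L)=-0.0256
  γ=atan2(-0.3619,0.0706)=-1.3783;  ψ=arccos(-0.0695)=1.6403;  θ3=γ+ψ≈0.2621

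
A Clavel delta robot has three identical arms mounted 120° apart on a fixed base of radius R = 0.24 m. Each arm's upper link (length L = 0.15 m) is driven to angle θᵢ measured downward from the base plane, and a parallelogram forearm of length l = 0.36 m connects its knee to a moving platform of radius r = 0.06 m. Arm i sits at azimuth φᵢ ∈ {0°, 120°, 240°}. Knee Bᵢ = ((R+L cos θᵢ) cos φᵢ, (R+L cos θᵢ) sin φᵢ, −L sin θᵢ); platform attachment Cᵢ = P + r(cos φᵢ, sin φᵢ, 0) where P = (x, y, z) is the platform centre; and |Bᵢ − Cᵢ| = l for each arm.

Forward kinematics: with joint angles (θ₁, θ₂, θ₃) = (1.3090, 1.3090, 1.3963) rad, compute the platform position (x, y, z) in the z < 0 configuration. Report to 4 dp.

φ1=0.0°: virtual centre (0.2188, 0.0000, -0.1449), radius l
centre 2 = (0.2188·cos120.0°, 0.2188·sin120.0°, -0.1449) = (-0.1094, 0.1895, -0.1449)
centre 3 = (0.2060·cos240.0°, 0.2060·sin240.0°, -0.1477) = (-0.1030, -0.1784, -0.1477)
subtract pairs → two planes through P
[-0.6565 0.3790 0.0000]·P = 0.0000;  [-0.6437 -0.3569 -0.0057]·P = -0.0046
det = 0.4782;  x = 0.0036+-0.0045z,  y = 0.0063+-0.0078z
into |P−centre ₁|² = l²: 1.0001z² + 0.2916z + -0.0623 = 0;  Δ = 0.3341;  z = -0.4348 or 0.1432 → z<0 root = -0.4348
x = 0.0056, y = 0.0097

(0.0056, 0.0097, -0.4348)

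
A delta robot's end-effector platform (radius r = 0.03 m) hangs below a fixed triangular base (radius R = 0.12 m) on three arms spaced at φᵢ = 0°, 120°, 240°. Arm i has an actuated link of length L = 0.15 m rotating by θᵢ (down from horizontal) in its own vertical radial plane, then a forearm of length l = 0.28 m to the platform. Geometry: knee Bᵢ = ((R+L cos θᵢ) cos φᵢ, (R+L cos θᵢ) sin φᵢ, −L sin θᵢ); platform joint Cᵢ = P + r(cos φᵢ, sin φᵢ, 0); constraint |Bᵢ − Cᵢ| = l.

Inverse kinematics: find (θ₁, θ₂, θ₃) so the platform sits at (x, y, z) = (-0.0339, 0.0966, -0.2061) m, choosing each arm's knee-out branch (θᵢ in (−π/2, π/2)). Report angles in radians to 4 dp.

rotate P by −φ1: (-0.0339, 0.0966, -0.2061)
  A cos θ + B sin θ = C:  0.1239·cos θ + -0.2061·sin θ = -0.0375
  γ=atan2(-0.2061,0.1239)=-1.0295;  ψ=arccos(-0.1561)=1.7275;  θ1=γ+ψ≈0.6980
rotate P by −φ2: (0.1006, -0.0189, -0.2061)
  A=-0.0106, B=-0.2061, C=(l²−L²−A²−y'²−z²)/(2L)=0.0432
  θ2 = atan2(B,A) + arccos(C/0.2064) = -0.2622
φ3=240.0° → target in arm frame (-0.0667, -0.0777)
  A cos θ + B sin θ = C:  0.1567·cos θ + -0.2061·sin θ = -0.0572
  θ3 = atan2(B,A) + arccos(C/0.2589) = 0.8729

θ₁ = 0.6980, θ₂ = -0.2622, θ₃ = 0.8729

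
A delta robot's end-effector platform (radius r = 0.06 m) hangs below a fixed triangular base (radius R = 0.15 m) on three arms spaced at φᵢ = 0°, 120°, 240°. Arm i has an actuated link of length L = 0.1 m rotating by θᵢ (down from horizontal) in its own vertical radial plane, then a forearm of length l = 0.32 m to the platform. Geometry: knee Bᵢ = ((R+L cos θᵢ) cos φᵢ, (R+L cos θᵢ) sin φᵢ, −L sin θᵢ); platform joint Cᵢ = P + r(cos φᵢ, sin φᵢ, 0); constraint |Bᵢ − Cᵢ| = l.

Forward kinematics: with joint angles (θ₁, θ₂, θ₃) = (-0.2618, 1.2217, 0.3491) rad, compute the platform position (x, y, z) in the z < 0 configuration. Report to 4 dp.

(0.1128, -0.0935, -0.2711)

φ1=0.0°: virtual centre (0.1866, 0.0000, 0.0259), radius l
arm 2 at φ=120.0°: (R−r)+L cos θ2 = 0.1242;  centre 2 = (-0.0621, 0.1076, -0.0940)
φ3=240.0°: virtual centre (-0.0920, -0.1593, -0.0342), radius l
|centre ₂|²−|centre ₁|² = -0.0112;  |centre ₃|²−|centre ₁|² = -0.0005
[-0.4974 0.2151 -0.2397]·P = -0.0112;  [-0.5572 -0.3186 -0.1202]·P = -0.0005
det = 0.2783;  x = 0.0132+-0.3673z,  y = -0.0216+0.2650z
quadratic in z: (1.2051)z²+(0.0641)z+(-0.0712)=0, √Δ=0.5894 → z ∈ {-0.2711, 0.2179}; z = -0.2711 (taking z<0)
x = 0.1128, y = -0.0935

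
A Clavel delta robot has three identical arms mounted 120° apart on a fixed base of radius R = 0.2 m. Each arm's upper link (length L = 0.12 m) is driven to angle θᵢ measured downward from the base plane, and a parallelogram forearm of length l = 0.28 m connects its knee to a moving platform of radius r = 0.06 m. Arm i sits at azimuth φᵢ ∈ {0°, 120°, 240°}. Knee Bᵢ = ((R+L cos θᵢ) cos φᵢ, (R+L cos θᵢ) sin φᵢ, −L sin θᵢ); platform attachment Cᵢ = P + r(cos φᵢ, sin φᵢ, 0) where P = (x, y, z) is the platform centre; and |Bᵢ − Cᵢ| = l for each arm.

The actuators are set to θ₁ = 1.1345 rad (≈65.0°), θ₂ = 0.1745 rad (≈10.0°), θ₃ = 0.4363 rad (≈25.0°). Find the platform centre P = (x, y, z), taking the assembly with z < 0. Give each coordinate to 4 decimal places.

φ1=0.0°: virtual centre (0.1907, 0.0000, -0.1088), radius l
S2 = (0.2582·cos120.0°, 0.2582·sin120.0°, -0.0208) = (-0.1291, 0.2236, -0.0208)
arm 3 at φ=240.0°: e+L cos θ3 = 0.2488;  S3 = (-0.1244, -0.2154, -0.0507)
subtract pairs → two planes through P
plane₁₂: -0.6396x+0.4472y+0.1758z = 0.0189
det = 0.5574;  x = -0.0276+0.2291z,  y = 0.0027+-0.0656z
sphere 1 gives Az²+Bz+C=0 with A=1.0568, B=0.1171, C=-0.0189;  B²−4AC=0.0936;  roots -0.2001, 0.0893;  negative root z = -0.2001
x = -0.0735, y = 0.0158

(-0.0735, 0.0158, -0.2001)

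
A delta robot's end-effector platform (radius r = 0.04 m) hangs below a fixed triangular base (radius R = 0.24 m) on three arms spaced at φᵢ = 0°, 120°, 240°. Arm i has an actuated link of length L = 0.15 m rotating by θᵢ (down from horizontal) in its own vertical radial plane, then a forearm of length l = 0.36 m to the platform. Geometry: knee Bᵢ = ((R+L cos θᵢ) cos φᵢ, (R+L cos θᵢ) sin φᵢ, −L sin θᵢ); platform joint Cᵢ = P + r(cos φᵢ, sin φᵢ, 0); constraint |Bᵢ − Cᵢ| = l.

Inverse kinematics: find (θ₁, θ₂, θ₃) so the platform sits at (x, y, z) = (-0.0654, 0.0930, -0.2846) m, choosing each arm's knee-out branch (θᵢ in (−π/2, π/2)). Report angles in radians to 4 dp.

arm 1 (φ=0.0°): x'=-0.0654, y'=0.0930
  A cos θ + B sin θ = C:  0.2654·cos θ + -0.2846·sin θ = -0.1766
  √(A²+B²)=0.3891;  θ1 = -0.8203+2.0419 ≈ 1.2216
arm 2 (φ=120.0°): x'=0.1132, y'=0.0101
  e−x'=0.0868;  (l²−L²−(e−x')²−y'²−z²)/2L = 0.0616
  √(A²+B²)=0.2975;  θ2 = -1.2749+1.3623 ≈ 0.0874
arm 3 (φ=240.0°): x'=-0.0478, y'=-0.1031
  A cos θ + B sin θ = C:  0.2478·cos θ + -0.2846·sin θ = -0.1532
  γ=atan2(-0.2846,0.2478)=-0.8543;  ψ=arccos(-0.4059)=1.9888;  θ3=γ+ψ≈1.1345

θ₁ = 1.2216, θ₂ = 0.0874, θ₃ = 1.1345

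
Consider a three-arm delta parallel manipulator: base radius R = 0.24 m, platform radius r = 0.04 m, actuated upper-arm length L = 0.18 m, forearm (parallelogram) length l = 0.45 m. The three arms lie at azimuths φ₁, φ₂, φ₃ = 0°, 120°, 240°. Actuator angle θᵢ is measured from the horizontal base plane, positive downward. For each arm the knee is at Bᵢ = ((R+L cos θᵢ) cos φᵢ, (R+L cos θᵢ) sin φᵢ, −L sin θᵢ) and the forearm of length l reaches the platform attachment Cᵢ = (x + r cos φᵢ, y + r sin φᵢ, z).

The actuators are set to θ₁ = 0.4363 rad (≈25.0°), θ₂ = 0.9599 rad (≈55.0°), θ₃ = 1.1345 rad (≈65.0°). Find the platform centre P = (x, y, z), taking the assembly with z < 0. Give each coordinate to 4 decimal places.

(0.0980, 0.0272, -0.4386)

centre 1 = (0.3631·cos0.0°, 0.3631·sin0.0°, -0.0761) = (0.3631, 0.0000, -0.0761)
φ2=120.0°: virtual centre (-0.1516, 0.2626, -0.1474), radius l
arm 3 at φ=240.0°: ρ3 = 0.2761;  centre 3 = (-0.1380, -0.2391, -0.1631)
|centre ₂|²−|centre ₁|² = -0.0240;  |centre ₃|²−|centre ₁|² = -0.0348
plane₁₂: -1.0295x+0.5252y+-0.1428z = -0.0240
det = 1.0187;  x = 0.0292+-0.1568z,  y = 0.0116+-0.0355z
quadratic in z: (1.0258)z²+(0.2560)z+(-0.0851)=0, √Δ=0.6439 → z ∈ {-0.4386, 0.1891}; z = -0.4386 (taking z<0)
x = 0.0980, y = 0.0272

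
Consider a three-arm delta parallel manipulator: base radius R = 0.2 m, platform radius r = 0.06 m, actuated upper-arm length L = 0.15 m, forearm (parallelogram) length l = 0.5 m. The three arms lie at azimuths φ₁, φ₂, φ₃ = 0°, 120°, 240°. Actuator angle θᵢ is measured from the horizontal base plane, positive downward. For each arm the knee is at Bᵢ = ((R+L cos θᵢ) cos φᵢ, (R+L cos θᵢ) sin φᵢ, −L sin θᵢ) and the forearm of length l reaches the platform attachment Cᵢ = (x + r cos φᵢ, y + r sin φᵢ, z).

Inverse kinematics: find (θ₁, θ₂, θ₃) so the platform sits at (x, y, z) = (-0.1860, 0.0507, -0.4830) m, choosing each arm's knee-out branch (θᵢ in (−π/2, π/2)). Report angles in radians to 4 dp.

φ1=0.0° → target in arm frame (-0.1860, 0.0507)
  A=0.3260, B=-0.4830, C=(l²−L²−A²−y'²−z²)/(2L)=-0.3821
  θ1 = atan2(B,A) + arccos(C/0.5827) = 1.3089
arm 2 (φ=120.0°): x'=0.1369, y'=0.1357
  e−x'=0.0031;  (l²−L²−(e−x')²−y'²−z²)/2L = -0.0807
  γ=atan2(-0.4830,0.0031)=-1.5644;  ψ=arccos(-0.1672)=1.7387;  θ2=γ+ψ≈0.1743
rotate P by −φ3: (0.0491, -0.1864, -0.4830)
  A=0.0909, B=-0.4830, C=(l²−L²−A²−y'²−z²)/(2L)=-0.1627
  γ=atan2(-0.4830,0.0909)=-1.3848;  ψ=arccos(-0.3310)=1.9082;  θ3=γ+ψ≈0.5234

θ₁ = 1.3089, θ₂ = 0.1743, θ₃ = 0.5234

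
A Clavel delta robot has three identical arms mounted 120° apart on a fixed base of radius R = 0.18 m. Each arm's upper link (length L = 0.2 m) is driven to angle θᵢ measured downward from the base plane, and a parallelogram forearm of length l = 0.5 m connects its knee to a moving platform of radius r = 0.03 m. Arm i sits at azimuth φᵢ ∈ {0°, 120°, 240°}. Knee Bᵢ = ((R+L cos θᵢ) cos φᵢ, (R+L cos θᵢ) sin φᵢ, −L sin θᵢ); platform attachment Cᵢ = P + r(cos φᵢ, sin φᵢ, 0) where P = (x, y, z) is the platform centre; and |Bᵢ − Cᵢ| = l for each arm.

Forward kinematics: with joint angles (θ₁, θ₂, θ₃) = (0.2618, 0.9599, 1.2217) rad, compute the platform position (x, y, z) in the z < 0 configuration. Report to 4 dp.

(0.1741, 0.0561, -0.5189)

arm 1 at φ=0.0°: (R−r)+L cos θ1 = 0.3432;  O1 = (0.3432, 0.0000, -0.0518)
φ2=120.0°: virtual centre (-0.1324, 0.2293, -0.1638), radius l
O3 = (0.2184·cos240.0°, 0.2184·sin240.0°, -0.1879) = (-0.1092, -0.1891, -0.1879)
subtract pairs → two planes through P
linear system: -0.9511x+0.4585y = -0.0235−-0.2241z; -0.9048x+-0.3783y = -0.0374−-0.2723z
det = 0.7746;  x = 0.0337+-0.2707z,  y = 0.0185+-0.0726z
sphere 1 gives Az²+Bz+C=0 with A=1.0785, B=0.2684, C=-0.1512;  B²−4AC=0.7242;  roots -0.5189, 0.2701;  negative root z = -0.5189
x = 0.1741, y = 0.0561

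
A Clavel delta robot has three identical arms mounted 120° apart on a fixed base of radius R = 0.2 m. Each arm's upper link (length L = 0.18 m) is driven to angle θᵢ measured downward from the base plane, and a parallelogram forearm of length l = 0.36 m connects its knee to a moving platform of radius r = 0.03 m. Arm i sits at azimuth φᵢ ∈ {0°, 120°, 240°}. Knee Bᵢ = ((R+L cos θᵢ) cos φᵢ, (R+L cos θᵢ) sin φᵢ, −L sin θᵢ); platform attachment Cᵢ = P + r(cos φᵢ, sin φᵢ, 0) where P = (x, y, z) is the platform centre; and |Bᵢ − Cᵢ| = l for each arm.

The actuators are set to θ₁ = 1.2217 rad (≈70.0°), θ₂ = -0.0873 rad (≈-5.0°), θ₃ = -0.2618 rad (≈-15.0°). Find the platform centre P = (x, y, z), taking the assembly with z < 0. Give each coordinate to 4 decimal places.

(-0.1283, -0.0074, -0.1616)

O1 = (0.2316·cos0.0°, 0.2316·sin0.0°, -0.1691) = (0.2316, 0.0000, -0.1691)
φ2=120.0°: virtual centre (-0.1747, 0.3025, 0.0157), radius l
φ3=240.0°: virtual centre (-0.1719, -0.2978, 0.0466), radius l
eliminate P² terms by subtracting sphere 1 from 2 and 3
[-0.8125 0.6050 0.3697]·P = 0.0400;  [-0.8070 -0.5956 0.4315]·P = 0.0382
det = 0.9722;  x = -0.0483+0.4950z,  y = 0.0013+0.0537z
quadratic in z: (1.2479)z²+(0.0614)z+(-0.0227)=0, √Δ=0.3419 → z ∈ {-0.1616, 0.1124}; z = -0.1616 (taking z<0)
x = -0.1283, y = -0.0074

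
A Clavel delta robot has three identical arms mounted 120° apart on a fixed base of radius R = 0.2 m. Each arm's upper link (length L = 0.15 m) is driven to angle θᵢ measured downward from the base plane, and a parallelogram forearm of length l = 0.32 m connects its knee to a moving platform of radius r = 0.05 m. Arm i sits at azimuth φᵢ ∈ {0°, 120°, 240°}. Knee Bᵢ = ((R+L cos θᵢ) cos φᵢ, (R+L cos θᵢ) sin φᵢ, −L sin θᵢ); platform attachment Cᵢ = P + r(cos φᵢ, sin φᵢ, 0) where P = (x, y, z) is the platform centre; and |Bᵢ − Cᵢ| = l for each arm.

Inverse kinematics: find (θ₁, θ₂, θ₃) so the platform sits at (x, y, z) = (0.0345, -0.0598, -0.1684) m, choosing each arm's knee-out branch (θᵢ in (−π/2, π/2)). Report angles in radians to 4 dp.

θ₁ = 0.0005, θ₂ = 0.8724, θ₃ = 0.0000

φ1=0.0° → target in arm frame (0.0345, -0.0598)
  A=0.1155, B=-0.1684, C=(l²−L²−A²−y'²−z²)/(2L)=0.1154
  γ=atan2(-0.1684,0.1155)=-0.9696;  ψ=arccos(0.5652)=0.9701;  θ1=γ+ψ≈0.0005
φ2=120.0° → target in arm frame (-0.0690, 0.0000)
  e−x'=0.2190;  (l²−L²−(e−x')²−y'²−z²)/2L = 0.0119
  √(A²+B²)=0.2763;  θ2 = -0.6554+1.5278 ≈ 0.8724
arm 3 (φ=240.0°): x'=0.0345, y'=0.0598
  A=0.1155, B=-0.1684, C=(l²−L²−A²−y'²−z²)/(2L)=0.1155
  θ3 = atan2(B,A) + arccos(C/0.2042) = 0.0000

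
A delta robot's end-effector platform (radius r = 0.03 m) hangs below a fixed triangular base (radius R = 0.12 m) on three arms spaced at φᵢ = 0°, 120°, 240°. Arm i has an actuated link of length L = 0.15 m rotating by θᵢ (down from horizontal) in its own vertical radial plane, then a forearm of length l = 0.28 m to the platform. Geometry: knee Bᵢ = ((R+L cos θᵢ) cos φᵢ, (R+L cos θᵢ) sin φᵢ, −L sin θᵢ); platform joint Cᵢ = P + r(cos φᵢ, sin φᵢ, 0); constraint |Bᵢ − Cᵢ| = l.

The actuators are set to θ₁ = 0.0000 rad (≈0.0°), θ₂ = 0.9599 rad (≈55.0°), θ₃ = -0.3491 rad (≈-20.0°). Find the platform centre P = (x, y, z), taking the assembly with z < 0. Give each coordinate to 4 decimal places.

(0.0333, -0.0968, -0.1622)

S1 = (0.2400·cos0.0°, 0.2400·sin0.0°, 0.0000) = (0.2400, 0.0000, 0.0000)
φ2=120.0°: virtual centre (-0.0880, 0.1525, -0.1229), radius l
φ3=240.0°: virtual centre (-0.1155, -0.2000, 0.0513), radius l
|S₂|²−|S₁|² = -0.0115;  |S₃|²−|S₁|² = -0.0016
plane₁₂: -0.6560x+0.3049y+-0.2457z = -0.0115
det = 0.4792;  x = 0.0106+-0.1398z,  y = -0.0149+0.5051z
sphere 1 gives Az²+Bz+C=0 with A=1.2746, B=0.0491, C=-0.0256;  B²−4AC=0.1328;  roots -0.1622, 0.1237;  negative root z = -0.1622
x = 0.0333, y = -0.0968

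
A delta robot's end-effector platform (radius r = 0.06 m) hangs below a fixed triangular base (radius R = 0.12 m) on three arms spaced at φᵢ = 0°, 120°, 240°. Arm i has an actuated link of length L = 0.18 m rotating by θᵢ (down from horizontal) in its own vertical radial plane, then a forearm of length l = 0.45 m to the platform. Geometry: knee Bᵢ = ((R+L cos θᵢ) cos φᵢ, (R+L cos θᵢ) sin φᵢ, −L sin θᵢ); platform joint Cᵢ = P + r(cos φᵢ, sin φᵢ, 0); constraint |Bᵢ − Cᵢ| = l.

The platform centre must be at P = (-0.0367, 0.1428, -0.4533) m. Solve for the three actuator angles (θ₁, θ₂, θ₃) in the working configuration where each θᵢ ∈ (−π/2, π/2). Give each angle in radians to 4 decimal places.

arm 1 (φ=0.0°): x'=-0.0367, y'=0.1428
  e−x'=0.0967;  (l²−L²−(e−x')²−y'²−z²)/2L = -0.1809
  γ=atan2(-0.4533,0.0967)=-1.3606;  ψ=arccos(-0.3903)=1.9717;  θ1=γ+ψ≈0.6111
arm 2 (φ=120.0°): x'=0.1420, y'=-0.0396
  A cos θ + B sin θ = C:  -0.0820·cos θ + -0.4533·sin θ = -0.1213
  θ2 = atan2(B,A) + arccos(C/0.4607) = 0.0875
arm 3 (φ=240.0°): x'=-0.1053, y'=-0.1032
  e−x'=0.1653;  (l²−L²−(e−x')²−y'²−z²)/2L = -0.2038
  θ3 = atan2(B,A) + arccos(C/0.4825) = 0.7857

θ₁ = 0.6111, θ₂ = 0.0875, θ₃ = 0.7857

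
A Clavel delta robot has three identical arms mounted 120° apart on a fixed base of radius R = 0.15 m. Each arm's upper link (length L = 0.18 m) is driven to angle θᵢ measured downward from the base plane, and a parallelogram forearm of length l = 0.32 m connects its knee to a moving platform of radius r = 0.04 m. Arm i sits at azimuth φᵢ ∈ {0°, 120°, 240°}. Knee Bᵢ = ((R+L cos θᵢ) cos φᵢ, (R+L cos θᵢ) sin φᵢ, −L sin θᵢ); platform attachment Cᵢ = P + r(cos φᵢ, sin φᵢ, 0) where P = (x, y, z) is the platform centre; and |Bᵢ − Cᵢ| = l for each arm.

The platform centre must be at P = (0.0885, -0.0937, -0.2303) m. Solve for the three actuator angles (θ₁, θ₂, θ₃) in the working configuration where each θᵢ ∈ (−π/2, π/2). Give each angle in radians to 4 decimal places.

θ₁ = 0.0002, θ₂ = 1.1346, θ₃ = 0.3491

φ1=0.0° → target in arm frame (0.0885, -0.0937)
  e−x'=0.0215;  (l²−L²−(e−x')²−y'²−z²)/2L = 0.0214
  θ1 = atan2(B,A) + arccos(C/0.2313) = 0.0002
φ2=120.0° → target in arm frame (-0.1254, -0.0298)
  A=0.2354, B=-0.2303, C=(l²−L²−A²−y'²−z²)/(2L)=-0.1093
  √(A²+B²)=0.3293;  θ2 = -0.7745+1.9090 ≈ 1.1346
φ3=240.0° → target in arm frame (0.0369, 0.1235)
  A=0.0731, B=-0.2303, C=(l²−L²−A²−y'²−z²)/(2L)=-0.0101
  γ=atan2(-0.2303,0.0731)=-1.2634;  ψ=arccos(-0.0418)=1.6126;  θ3=γ+ψ≈0.3491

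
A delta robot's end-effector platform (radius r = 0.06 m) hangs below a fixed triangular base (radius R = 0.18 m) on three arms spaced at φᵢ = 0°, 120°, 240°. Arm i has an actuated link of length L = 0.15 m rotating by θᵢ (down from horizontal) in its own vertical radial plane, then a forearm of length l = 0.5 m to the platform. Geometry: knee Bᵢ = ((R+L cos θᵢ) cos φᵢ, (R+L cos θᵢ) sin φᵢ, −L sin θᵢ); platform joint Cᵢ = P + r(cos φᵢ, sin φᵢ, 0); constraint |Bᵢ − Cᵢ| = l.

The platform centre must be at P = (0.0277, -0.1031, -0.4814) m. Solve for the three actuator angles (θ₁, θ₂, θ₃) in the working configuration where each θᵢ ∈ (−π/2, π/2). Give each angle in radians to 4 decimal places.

θ₁ = 0.3492, θ₂ = 0.7855, θ₃ = 0.1747

rotate P by −φ1: (0.0277, -0.1031, -0.4814)
  A cos θ + B sin θ = C:  0.0923·cos θ + -0.4814·sin θ = -0.0780
  √(A²+B²)=0.4902;  θ1 = -1.3814+1.7306 ≈ 0.3492
arm 2 (φ=120.0°): x'=-0.1031, y'=0.0276
  A=0.2231, B=-0.4814, C=(l²−L²−A²−y'²−z²)/(2L)=-0.1827
  √(A²+B²)=0.5306;  θ2 = -1.1368+1.9222 ≈ 0.7855
φ3=240.0° → target in arm frame (0.0754, 0.0755)
  A cos θ + B sin θ = C:  0.0446·cos θ + -0.4814·sin θ = -0.0398
  γ=atan2(-0.4814,0.0446)=-1.4785;  ψ=arccos(-0.0823)=1.6532;  θ3=γ+ψ≈0.1747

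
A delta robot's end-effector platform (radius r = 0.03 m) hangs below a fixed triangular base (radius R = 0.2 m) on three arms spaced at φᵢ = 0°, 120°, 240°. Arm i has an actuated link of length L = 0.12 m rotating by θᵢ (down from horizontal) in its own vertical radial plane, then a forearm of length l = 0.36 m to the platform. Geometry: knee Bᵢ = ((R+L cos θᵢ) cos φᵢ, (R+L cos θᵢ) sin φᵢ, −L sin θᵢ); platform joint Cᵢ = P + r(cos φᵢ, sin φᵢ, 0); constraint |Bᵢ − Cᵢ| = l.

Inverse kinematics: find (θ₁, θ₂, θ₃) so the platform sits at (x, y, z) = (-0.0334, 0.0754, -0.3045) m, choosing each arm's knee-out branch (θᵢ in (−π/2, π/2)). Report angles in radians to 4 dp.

θ₁ = 0.8723, θ₂ = 0.0874, θ₃ = 0.9596

arm 1 (φ=0.0°): x'=-0.0334, y'=0.0754
  e−x'=0.2034;  (l²−L²−(e−x')²−y'²−z²)/2L = -0.1024
  √(A²+B²)=0.3662;  θ1 = -0.9819+1.8542 ≈ 0.8723
φ2=120.0° → target in arm frame (0.0820, -0.0088)
  A cos θ + B sin θ = C:  0.0880·cos θ + -0.3045·sin θ = 0.0611
  √(A²+B²)=0.3170;  θ2 = -1.2895+1.3769 ≈ 0.0874
φ3=240.0° → target in arm frame (-0.0486, -0.0666)
  A cos θ + B sin θ = C:  0.2186·cos θ + -0.3045·sin θ = -0.1239
  θ3 = atan2(B,A) + arccos(C/0.3748) = 0.9596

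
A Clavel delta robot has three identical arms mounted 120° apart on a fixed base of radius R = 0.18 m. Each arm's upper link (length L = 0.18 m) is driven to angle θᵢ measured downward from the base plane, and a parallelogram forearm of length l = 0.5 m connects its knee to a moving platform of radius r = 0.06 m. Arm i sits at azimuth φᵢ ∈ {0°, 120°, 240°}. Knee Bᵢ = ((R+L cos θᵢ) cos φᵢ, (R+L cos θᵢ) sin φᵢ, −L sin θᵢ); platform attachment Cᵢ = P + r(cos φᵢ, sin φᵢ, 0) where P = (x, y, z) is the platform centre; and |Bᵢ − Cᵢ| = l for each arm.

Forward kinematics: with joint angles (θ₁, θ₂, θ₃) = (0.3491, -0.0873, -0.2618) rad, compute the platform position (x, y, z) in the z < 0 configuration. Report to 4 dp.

arm 1 at φ=0.0°: ρ1 = 0.2891;  S1 = (0.2891, 0.0000, -0.0616)
φ2=120.0°: virtual centre (-0.1497, 0.2592, 0.0157), radius l
arm 3 at φ=240.0°: ρ3 = 0.2939;  S3 = (-0.1469, -0.2545, 0.0466)
subtract pairs → two planes through P
linear system: -0.8776x+0.5184y = 0.0024−0.1545z; -0.8722x+-0.5090y = 0.0011−0.2163z
Cramer: x(z) = -0.0020+0.2123z;  y(z) = 0.0013+0.0613z
into |P−S₁|² = l²: 1.0488z² + -0.0003z + -0.1614 = 0;  Δ = 0.6772;  z = -0.3922 or 0.3925 → z<0 root = -0.3922
x = -0.0853, y = -0.0228

(-0.0853, -0.0228, -0.3922)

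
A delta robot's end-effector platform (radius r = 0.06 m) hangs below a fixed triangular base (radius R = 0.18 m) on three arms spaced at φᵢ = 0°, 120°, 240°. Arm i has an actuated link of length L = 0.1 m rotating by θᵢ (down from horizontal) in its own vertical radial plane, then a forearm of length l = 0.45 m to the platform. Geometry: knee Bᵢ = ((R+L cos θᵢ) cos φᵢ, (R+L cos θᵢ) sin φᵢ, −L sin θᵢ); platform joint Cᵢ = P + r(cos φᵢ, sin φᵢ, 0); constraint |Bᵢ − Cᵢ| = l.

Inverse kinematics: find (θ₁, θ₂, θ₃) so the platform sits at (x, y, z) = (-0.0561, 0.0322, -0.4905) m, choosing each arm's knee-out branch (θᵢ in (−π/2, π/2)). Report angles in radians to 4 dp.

θ₁ = 1.2217, θ₂ = 0.6982, θ₃ = 0.9602

φ1=0.0° → target in arm frame (-0.0561, 0.0322)
  A=0.1761, B=-0.4905, C=(l²−L²−A²−y'²−z²)/(2L)=-0.4007
  γ=atan2(-0.4905,0.1761)=-1.2261;  ψ=arccos(-0.7689)=2.4478;  θ1=γ+ψ≈1.2217
arm 2 (φ=120.0°): x'=0.0559, y'=0.0325
  A cos θ + B sin θ = C:  0.0641·cos θ + -0.4905·sin θ = -0.2662
  θ2 = atan2(B,A) + arccos(C/0.4947) = 0.6982
rotate P by −φ3: (0.0002, -0.0647, -0.4905)
  A=0.1198, B=-0.4905, C=(l²−L²−A²−y'²−z²)/(2L)=-0.3332
  θ3 = atan2(B,A) + arccos(C/0.5049) = 0.9602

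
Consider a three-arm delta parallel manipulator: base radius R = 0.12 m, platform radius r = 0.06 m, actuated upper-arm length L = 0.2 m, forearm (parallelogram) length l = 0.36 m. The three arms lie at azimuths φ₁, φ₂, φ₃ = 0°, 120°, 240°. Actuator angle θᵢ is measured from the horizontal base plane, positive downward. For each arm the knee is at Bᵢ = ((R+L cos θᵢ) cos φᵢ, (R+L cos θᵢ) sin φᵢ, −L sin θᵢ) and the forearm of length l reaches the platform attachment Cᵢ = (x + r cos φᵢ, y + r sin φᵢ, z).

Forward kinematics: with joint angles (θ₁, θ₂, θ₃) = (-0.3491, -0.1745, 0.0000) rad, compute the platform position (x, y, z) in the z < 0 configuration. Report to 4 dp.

(0.0275, 0.0162, -0.2157)

arm 1 at φ=0.0°: ρ1 = 0.2479;  centre 1 = (0.2479, 0.0000, 0.0684)
centre 2 = (0.2570·cos120.0°, 0.2570·sin120.0°, 0.0347) = (-0.1285, 0.2225, 0.0347)
φ3=240.0°: virtual centre (-0.1300, -0.2252, 0.0000), radius l
|centre ₂|²−|centre ₁|² = 0.0011;  |centre ₃|²−|centre ₁|² = 0.0014
[-0.7528 0.4451 -0.0674]·P = 0.0011;  [-0.7559 -0.4503 -0.1368]·P = 0.0014
Cramer: x(z) = -0.0017-0.1351z;  y(z) = -0.0004-0.0771z
sphere 1 gives Az²+Bz+C=0 with A=1.0242, B=-0.0693, C=-0.0626;  B²−4AC=0.2613;  roots -0.2157, 0.2834;  negative root z = -0.2157
x = 0.0275, y = 0.0162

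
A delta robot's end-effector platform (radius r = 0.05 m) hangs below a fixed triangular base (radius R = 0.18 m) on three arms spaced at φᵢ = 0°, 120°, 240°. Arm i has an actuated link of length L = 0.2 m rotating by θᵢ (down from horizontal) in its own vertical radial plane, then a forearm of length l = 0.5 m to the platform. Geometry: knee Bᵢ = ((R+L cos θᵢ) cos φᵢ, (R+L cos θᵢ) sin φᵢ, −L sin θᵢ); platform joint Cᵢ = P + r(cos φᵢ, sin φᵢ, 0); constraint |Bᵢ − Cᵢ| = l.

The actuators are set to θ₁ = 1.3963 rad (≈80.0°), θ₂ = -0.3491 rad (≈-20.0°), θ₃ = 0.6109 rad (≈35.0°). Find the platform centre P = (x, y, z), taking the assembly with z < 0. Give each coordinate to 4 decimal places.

arm 1 at φ=0.0°: e+L cos θ1 = 0.1647;  S1 = (0.1647, 0.0000, -0.1970)
arm 2 at φ=120.0°: e+L cos θ2 = 0.3179;  S2 = (-0.1590, 0.2753, 0.0684)
arm 3 at φ=240.0°: e+L cos θ3 = 0.2938;  S3 = (-0.1469, -0.2545, -0.1147)
subtract pairs → two planes through P
linear system: -0.6474x+0.5507y = 0.0398−0.5307z; -0.6233x+-0.5089y = 0.0336−0.1645z
Cramer: x(z) = -0.0576+0.5362z;  y(z) = 0.0046-0.3335z
into |P−S₁|² = l²: 1.3987z² + 0.1524z + -0.1617 = 0;  Δ = 0.9282;  z = -0.3989 or 0.2899 → z<0 root = -0.3989
x = -0.2715, y = 0.1376

(-0.2715, 0.1376, -0.3989)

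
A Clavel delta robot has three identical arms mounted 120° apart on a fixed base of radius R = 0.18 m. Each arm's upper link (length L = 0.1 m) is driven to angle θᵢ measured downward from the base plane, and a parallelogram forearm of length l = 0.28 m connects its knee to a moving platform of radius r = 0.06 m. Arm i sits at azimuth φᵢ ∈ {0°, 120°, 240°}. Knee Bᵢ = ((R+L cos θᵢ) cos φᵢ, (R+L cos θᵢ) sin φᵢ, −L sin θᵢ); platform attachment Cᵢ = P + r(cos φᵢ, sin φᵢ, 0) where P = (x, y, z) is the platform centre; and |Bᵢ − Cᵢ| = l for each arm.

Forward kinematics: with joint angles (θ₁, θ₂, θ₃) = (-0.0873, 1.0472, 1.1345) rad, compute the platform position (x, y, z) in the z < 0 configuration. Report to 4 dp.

S1 = (0.2196·cos0.0°, 0.2196·sin0.0°, 0.0087) = (0.2196, 0.0000, 0.0087)
φ2=120.0°: virtual centre (-0.0850, 0.1472, -0.0866), radius l
S3 = (0.1623·cos240.0°, 0.1623·sin240.0°, -0.0906) = (-0.0811, -0.1405, -0.0906)
subtract pairs → two planes through P
plane₁₂: -0.6092x+0.2944y+-0.1906z = -0.0119
Cramer: x(z) = 0.0212-0.3218z;  y(z) = 0.0035-0.0183z
quadratic in z: (1.1039)z²+(0.1101)z+(-0.0390)=0, √Δ=0.4291 → z ∈ {-0.2442, 0.1445}; z = -0.2442 (taking z<0)
x = 0.0998, y = 0.0080

(0.0998, 0.0080, -0.2442)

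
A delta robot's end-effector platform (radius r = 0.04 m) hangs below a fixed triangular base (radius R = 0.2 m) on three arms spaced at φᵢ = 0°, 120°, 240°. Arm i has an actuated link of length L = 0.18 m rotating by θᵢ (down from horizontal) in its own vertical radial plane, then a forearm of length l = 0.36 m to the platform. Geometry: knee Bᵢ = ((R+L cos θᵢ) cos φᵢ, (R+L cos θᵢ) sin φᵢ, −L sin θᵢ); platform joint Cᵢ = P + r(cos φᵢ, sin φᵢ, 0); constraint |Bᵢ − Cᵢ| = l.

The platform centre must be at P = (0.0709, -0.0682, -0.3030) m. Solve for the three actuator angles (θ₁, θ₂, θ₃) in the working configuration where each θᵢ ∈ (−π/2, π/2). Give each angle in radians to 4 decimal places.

rotate P by −φ1: (0.0709, -0.0682, -0.3030)
  e−x'=0.0891;  (l²−L²−(e−x')²−y'²−z²)/2L = -0.0200
  γ=atan2(-0.3030,0.0891)=-1.2848;  ψ=arccos(-0.0633)=1.6342;  θ1=γ+ψ≈0.3494
φ2=120.0° → target in arm frame (-0.0945, -0.0273)
  A=0.2545, B=-0.3030, C=(l²−L²−A²−y'²−z²)/(2L)=-0.1670
  γ=atan2(-0.3030,0.2545)=-0.8722;  ψ=arccos(-0.4221)=2.0066;  θ2=γ+ψ≈1.1344
arm 3 (φ=240.0°): x'=0.0236, y'=0.0955
  A cos θ + B sin θ = C:  0.1364·cos θ + -0.3030·sin θ = -0.0620
  γ=atan2(-0.3030,0.1364)=-1.1478;  ψ=arccos(-0.1867)=1.7586;  θ3=γ+ψ≈0.6107

θ₁ = 0.3494, θ₂ = 1.1344, θ₃ = 0.6107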